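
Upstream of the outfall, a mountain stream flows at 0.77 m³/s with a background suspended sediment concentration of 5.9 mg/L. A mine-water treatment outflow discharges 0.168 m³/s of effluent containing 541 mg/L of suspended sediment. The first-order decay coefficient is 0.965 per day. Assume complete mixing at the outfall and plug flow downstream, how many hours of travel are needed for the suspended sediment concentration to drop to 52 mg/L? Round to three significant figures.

Conservation of mass: C = (0.7700·5.900 + 0.1680·541.0) / 0.9380 = 95.43/0.9380 = 101.7 mg/L.
101.7·exp(−k·t) = 52 → t = ln(101.7/52)/k = 60090 s = 16.69 h.

16.7 h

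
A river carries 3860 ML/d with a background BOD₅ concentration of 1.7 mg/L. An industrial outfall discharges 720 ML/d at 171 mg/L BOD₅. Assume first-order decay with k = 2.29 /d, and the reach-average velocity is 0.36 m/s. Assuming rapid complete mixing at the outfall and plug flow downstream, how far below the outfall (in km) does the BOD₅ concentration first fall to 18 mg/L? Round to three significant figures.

6.15 km

Mixed concentration C = ΣQC/ΣQ = (3860·1.700 + 720.0·171.0) / 4580 = 129700/4580 = 28.31 mg/L.
Set 28.31·exp(−k·t) = 18 → t = ln(28.31/18)/k = 17090 s = 4.748 h.
Distance = v·t = 0.36·17090 = 6153 m = 6.153 km.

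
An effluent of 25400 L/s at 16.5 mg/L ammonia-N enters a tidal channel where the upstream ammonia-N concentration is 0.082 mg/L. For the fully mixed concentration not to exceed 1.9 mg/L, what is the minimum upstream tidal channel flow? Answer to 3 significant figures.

Set C_mix = 1.9: (Q·0.08200 + 25400·16.50) / (Q + 25400) = 1.9
→ Q = 25400·(16.50 − 1.9)/(1.9 − 0.08200) = 204000 L/s.

204000 L/s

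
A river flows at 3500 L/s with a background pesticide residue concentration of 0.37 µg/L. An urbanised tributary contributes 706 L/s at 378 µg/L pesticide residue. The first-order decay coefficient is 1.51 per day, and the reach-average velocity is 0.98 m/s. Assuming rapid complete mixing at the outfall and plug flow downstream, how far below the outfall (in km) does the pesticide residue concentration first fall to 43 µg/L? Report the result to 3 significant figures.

22.1 km

After mixing, C = (3500·0.3700 + 706.0·378.0) / 4206 = 268200/4206 = 63.76 µg/L.
Set 63.76·exp(−k·t) = 43 → t = ln(63.76/43)/k = 22540 s = 6.260 h.
Distance = v·t = 0.98·22540 = 22090 m = 22.09 km.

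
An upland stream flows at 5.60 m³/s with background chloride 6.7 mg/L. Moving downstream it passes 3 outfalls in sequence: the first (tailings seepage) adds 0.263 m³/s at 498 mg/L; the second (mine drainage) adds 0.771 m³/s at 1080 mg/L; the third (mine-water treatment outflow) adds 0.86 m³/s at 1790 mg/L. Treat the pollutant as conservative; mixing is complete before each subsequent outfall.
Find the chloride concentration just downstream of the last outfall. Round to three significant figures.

Below outfall 1: Q → 5.863 m³/s, C = (5.600·6.700 + 0.2630·498.0)/5.863 = 28.74 mg/L.
Below outfall 2: Q → 6.634 m³/s, C = (5.863·28.74 + 0.7710·1080)/6.634 = 150.9 mg/L.
Below outfall 3: Q → 7.494 m³/s, C = (6.634·150.9 + 0.8600·1790)/7.494 = 339.0 mg/L.

339 mg/L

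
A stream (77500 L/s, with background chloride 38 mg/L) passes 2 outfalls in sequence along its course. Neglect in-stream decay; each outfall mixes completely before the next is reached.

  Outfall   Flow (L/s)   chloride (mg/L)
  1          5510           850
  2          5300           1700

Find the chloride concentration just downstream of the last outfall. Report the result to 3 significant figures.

After outfall 1: Q = 77500 + 5510 = 83010 L/s; C = (77500·38.00 + 5510·850.0)/83010 = 91.90 mg/L.
After outfall 2: Q = 83010 + 5300 = 88310 L/s; C = (83010·91.90 + 5300·1700)/88310 = 188.4 mg/L.

188 mg/L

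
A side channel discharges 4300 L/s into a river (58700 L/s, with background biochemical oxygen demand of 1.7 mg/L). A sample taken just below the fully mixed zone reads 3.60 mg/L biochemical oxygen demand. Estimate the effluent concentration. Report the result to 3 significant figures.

29.5 mg/L

Mass balance: 58700·1.700 + 4300·Cₑ = 63000·3.600
→ Cₑ = (63000·3.600 − 58700·1.700) / 4300 = 29.54 mg/L.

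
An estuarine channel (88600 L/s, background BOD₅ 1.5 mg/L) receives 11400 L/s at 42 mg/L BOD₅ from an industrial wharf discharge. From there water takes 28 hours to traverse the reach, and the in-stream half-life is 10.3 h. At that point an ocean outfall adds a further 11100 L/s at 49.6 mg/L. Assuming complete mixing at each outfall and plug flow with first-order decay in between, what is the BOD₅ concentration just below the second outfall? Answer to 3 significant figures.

5.79 mg/L

Mixed concentration C = ΣQC/ΣQ = (88600·1.500 + 11400·42.00) / 100000 = 611700/100000 = 6.117 mg/L; combined flow 100000 L/s.
Half-life 10.3 h → k = ln 2 / 10.3 = 0.06730 h⁻¹ = 1.615 d⁻¹.
After decay, C = 6.117 × e^(−kt) = 6.117 × 0.1519 = 0.9294 mg/L.
At the second outfall, C = (100000·0.9294 + 11100·49.60) / (100000 + 11100) = 5.792 mg/L.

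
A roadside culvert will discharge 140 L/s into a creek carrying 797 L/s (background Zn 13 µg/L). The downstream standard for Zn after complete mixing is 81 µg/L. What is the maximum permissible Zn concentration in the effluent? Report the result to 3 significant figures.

At the limit, (Qr·Cr + Qe·Cₑ)/(Qr + Qe) = 81:
Cₑ = (937.0·81 − 797.0·13.00) / 140.0 = 468.1 µg/L.

468 µg/L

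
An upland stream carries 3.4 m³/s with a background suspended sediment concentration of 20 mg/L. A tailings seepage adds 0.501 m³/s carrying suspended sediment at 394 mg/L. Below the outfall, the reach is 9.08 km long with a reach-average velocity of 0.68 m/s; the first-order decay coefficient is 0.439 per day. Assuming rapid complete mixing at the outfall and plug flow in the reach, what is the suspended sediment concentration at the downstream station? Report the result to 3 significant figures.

Mass balance: C = (3.400·20.00 + 0.5010·394.0) / 3.901 = 265.4/3.901 = 68.03 mg/L.
Travel time t = 9.08·1000 / 0.68 = 13350 s = 3.709 h.
Applying C = C₀e^(−kt): 68.03 × 0.9344 = 63.57 mg/L.

63.6 mg/L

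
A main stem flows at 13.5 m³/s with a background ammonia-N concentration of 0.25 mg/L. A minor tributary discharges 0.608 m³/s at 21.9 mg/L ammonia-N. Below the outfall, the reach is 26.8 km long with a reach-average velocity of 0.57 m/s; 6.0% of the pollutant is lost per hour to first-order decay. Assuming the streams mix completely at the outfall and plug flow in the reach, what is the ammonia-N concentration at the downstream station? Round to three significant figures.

0.527 mg/L

After mixing, C = (13.50·0.2500 + 0.6080·21.90) / 14.11 = 16.69/14.11 = 1.183 mg/L.
Travel time t = 26.8·1000 / 0.57 = 47020 s = 13.06 h.
6.0%/h lost → k = −ln(1 − 0.06) = 0.06188 h⁻¹.
Decay over the reach: 1.183·exp(−kt) = 1.183·0.4457 = 0.5273 mg/L.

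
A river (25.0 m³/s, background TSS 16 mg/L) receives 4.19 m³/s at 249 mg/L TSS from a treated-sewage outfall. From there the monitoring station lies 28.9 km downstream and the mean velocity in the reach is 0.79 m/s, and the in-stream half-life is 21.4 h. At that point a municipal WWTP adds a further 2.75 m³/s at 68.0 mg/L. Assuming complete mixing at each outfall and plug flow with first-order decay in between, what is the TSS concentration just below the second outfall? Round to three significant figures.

38.4 mg/L

After mixing, C = (25.00·16.00 + 4.190·249.0) / 29.19 = 1443/29.19 = 49.45 mg/L; combined flow 29.19 m³/s.
Travel time t = 28.9·1000 / 0.79 = 36580 s = 10.16 h.
Half-life 21.4 h → k = ln 2 / 21.4 = 0.03239 h⁻¹ = 0.7774 d⁻¹.
First-order decay: C = 49.45·exp(−k·t) = 49.45·0.7195 = 35.58 mg/L.
At the second outfall, C = (29.19·35.58 + 2.750·68.00) / (29.19 + 2.750) = 38.37 mg/L.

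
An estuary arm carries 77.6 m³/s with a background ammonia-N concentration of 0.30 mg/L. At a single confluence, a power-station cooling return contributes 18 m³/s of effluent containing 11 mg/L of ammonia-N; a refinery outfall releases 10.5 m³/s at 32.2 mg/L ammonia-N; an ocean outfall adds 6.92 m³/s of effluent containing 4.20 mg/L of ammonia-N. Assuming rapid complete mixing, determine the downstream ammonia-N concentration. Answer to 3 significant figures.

5.21 mg/L

After mixing, C = (77.60·0.3000 + 18.00·11.00 + 10.50·32.20 + 6.920·4.200) / 113.0 = 588.4/113.0 = 5.207 mg/L.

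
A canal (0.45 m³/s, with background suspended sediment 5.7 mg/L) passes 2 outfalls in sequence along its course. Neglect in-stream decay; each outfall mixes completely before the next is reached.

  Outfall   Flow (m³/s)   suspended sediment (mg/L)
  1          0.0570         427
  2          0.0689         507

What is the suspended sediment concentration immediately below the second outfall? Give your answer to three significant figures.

Outfall 1: combined Q = 0.5070 m³/s; C = (0.4500·5.700 + 0.05700·427.0)/0.5070 = 53.07 mg/L.
Outfall 2: combined Q = 0.5759 m³/s; C = (0.5070·53.07 + 0.06890·507.0)/0.5759 = 107.4 mg/L.

107 mg/L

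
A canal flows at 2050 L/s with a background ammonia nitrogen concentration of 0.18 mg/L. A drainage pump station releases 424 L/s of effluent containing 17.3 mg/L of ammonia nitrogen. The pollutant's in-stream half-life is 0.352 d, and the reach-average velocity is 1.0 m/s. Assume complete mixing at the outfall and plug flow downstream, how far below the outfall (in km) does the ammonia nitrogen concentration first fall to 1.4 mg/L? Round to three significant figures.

Conservation of mass: C = (2050·0.1800 + 424.0·17.30) / 2474 = 7704/2474 = 3.114 mg/L.
Half-life 0.352 d → k = ln 2 / 0.352 = 1.969 d⁻¹.
Set 3.114·exp(−k·t) = 1.4 → t = ln(3.114/1.4)/k = 35080 s = 9.744 h.
Distance = v·t = 1.0·35080 = 35080 m = 35.08 km.

35.1 km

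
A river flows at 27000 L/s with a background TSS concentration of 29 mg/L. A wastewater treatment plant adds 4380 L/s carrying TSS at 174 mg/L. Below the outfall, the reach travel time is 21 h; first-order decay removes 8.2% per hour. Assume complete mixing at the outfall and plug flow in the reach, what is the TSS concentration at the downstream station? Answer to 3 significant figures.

8.17 mg/L

After mixing, C = (27000·29.00 + 4380·174.0) / 31380 = 1545000/31380 = 49.24 mg/L.
8.2%/h lost → k = −ln(1 − 0.082) = 0.08556 h⁻¹.
Decay over the reach: 49.24·exp(−kt) = 49.24·0.1658 = 8.166 mg/L.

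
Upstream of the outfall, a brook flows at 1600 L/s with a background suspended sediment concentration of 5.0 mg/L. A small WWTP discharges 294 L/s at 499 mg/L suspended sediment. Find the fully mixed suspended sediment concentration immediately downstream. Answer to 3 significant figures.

81.7 mg/L

Conservation of mass: C = (1600·5.000 + 294.0·499.0) / 1894 = 154700/1894 = 81.68 mg/L.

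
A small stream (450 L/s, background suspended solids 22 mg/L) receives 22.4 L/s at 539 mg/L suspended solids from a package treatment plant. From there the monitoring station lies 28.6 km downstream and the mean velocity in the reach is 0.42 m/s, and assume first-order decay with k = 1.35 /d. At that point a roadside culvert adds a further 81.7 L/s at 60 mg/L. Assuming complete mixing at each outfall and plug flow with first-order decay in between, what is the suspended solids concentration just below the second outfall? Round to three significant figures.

Conservation of mass: C = (450.0·22.00 + 22.40·539.0) / 472.4 = 21970/472.4 = 46.51 mg/L; combined flow 472.4 L/s.
Travel time t = 28.6·1000 / 0.42 = 68100 s = 18.92 h.
Applying C = C₀e^(−kt): 46.51 × 0.3451 = 16.05 mg/L.
At the second outfall, C = (472.4·16.05 + 81.70·60.00) / (472.4 + 81.70) = 22.53 mg/L.

22.5 mg/L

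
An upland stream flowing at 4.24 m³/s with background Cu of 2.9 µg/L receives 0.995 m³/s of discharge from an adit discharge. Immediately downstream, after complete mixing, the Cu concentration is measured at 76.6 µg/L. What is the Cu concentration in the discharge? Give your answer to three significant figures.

Mass balance: 4.240·2.900 + 0.9950·Cₑ = 5.235·76.60
→ Cₑ = (5.235·76.60 − 4.240·2.900) / 0.9950 = 390.7 µg/L.

391 µg/L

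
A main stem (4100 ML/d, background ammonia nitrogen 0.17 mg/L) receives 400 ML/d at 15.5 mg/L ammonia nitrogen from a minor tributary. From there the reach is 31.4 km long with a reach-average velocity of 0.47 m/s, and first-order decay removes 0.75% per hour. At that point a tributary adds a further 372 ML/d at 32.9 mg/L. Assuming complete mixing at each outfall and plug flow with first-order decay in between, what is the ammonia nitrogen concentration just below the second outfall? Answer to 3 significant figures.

Mass balance: C = (4100·0.1700 + 400.0·15.50) / 4500 = 6897/4500 = 1.533 mg/L; combined flow 4500 ML/d.
Travel time t = 31.4·1000 / 0.47 = 66810 s = 18.56 h.
0.75%/h lost → k = −ln(1 − 0.0075) = 0.007528 h⁻¹.
After decay, C = 1.533 × e^(−kt) = 1.533 × 0.8696 = 1.333 mg/L.
At the second outfall, C = (4500·1.333 + 372.0·32.90) / (4500 + 372.0) = 3.743 mg/L.

3.74 mg/L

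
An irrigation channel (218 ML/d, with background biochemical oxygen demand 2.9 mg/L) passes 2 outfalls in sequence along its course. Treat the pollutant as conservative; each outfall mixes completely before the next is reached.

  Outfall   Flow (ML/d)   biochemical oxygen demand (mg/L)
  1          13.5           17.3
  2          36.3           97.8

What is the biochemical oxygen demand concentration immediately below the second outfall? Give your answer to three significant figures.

Below outfall 1: Q → 231.5 ML/d, C = (218.0·2.900 + 13.50·17.30)/231.5 = 3.740 mg/L.
Below outfall 2: Q → 267.8 ML/d, C = (231.5·3.740 + 36.30·97.80)/267.8 = 16.49 mg/L.

16.5 mg/L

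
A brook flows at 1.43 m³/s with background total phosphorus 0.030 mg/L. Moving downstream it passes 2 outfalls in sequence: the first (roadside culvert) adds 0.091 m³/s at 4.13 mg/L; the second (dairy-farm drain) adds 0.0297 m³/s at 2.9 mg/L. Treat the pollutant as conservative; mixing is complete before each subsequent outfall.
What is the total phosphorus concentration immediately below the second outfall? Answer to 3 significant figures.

Below outfall 1: Q → 1.521 m³/s, C = (1.430·0.03000 + 0.09100·4.130)/1.521 = 0.2753 mg/L.
Below outfall 2: Q → 1.551 m³/s, C = (1.521·0.2753 + 0.02970·2.900)/1.551 = 0.3256 mg/L.

0.326 mg/L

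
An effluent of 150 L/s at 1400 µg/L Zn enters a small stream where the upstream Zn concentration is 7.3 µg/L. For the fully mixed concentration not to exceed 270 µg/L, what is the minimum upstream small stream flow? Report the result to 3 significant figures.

645 L/s

Set C_mix = 270: (Q·7.300 + 150.0·1400) / (Q + 150.0) = 270
→ Q = 150.0·(1400 − 270)/(270 − 7.300) = 645.2 L/s.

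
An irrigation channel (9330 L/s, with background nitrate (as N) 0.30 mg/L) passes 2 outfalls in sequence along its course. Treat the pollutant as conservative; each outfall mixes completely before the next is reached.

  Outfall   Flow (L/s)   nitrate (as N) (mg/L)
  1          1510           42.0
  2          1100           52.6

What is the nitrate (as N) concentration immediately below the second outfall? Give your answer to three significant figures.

10.4 mg/L

After outfall 1: Q = 9330 + 1510 = 10840 L/s; C = (9330·0.3000 + 1510·42.00)/10840 = 6.109 mg/L.
After outfall 2: Q = 10840 + 1100 = 11940 L/s; C = (10840·6.109 + 1100·52.60)/11940 = 10.39 mg/L.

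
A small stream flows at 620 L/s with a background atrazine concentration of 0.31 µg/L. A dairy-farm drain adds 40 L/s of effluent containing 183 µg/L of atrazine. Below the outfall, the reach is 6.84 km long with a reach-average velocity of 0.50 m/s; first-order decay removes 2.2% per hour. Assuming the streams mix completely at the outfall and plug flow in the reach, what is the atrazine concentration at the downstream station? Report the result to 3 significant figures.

Mass balance: C = (620.0·0.3100 + 40.00·183.0) / 660.0 = 7512/660.0 = 11.38 µg/L.
Travel time t = 6.84·1000 / 0.50 = 13680 s = 3.800 h.
2.2%/h lost → k = −ln(1 − 0.022) = 0.02225 h⁻¹.
After decay, C = 11.38 × e^(−kt) = 11.38 × 0.9189 = 10.46 µg/L.

10.5 µg/L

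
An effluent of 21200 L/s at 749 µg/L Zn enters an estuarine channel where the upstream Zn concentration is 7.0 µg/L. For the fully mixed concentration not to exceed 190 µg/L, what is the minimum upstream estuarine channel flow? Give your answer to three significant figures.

Set C_mix = 190: (Q·7.000 + 21200·749.0) / (Q + 21200) = 190
→ Q = 21200·(749.0 − 190)/(190 − 7.000) = 64760 L/s.

64800 L/s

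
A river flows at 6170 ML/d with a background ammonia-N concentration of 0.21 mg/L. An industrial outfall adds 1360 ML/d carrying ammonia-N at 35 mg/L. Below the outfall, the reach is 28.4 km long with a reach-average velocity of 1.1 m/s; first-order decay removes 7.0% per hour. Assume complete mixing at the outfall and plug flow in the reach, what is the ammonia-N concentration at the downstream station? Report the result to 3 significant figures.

Mixed concentration C = ΣQC/ΣQ = (6170·0.2100 + 1360·35.00) / 7530 = 48900/7530 = 6.493 mg/L.
Travel time t = 28.4·1000 / 1.1 = 25820 s = 7.172 h.
7.0%/h lost → k = −ln(1 − 0.07) = 0.07257 h⁻¹.
After decay, C = 6.493 × e^(−kt) = 6.493 × 0.5942 = 3.859 mg/L.

3.86 mg/L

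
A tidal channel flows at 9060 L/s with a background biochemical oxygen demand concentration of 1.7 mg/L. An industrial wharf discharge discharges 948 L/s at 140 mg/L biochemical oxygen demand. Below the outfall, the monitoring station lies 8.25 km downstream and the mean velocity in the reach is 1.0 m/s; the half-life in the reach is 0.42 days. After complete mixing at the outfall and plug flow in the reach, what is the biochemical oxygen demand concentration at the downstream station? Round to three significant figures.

12.6 mg/L

Flow-weighted average: C = (9060·1.700 + 948.0·140.0) / 10010 = 148100/10010 = 14.80 mg/L.
Travel time t = 8.25·1000 / 1.0 = 8250 s = 2.292 h.
Half-life 0.42 d → k = ln 2 / 0.42 = 1.650 d⁻¹.
Decay over the reach: 14.80·exp(−kt) = 14.80·0.8542 = 12.64 mg/L.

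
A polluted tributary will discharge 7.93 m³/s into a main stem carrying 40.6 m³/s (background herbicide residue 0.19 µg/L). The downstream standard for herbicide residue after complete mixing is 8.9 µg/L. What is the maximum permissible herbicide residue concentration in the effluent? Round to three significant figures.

At the limit, (Qr·Cr + Qe·Cₑ)/(Qr + Qe) = 8.9:
Cₑ = (48.53·8.9 − 40.60·0.1900) / 7.930 = 53.49 µg/L.

53.5 µg/L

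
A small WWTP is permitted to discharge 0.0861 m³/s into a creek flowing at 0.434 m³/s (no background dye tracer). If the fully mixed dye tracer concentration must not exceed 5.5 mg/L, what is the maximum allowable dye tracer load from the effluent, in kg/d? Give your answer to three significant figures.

247 kg/d

Mass balance at the limit: 0.4340·0 + 0.08610·Cₑ = 0.5201·5.5 → Cₑ = 33.22 mg/L.
Load = 0.08610 m³/s × 33.22 g/m³ × 86 400 s/d = 247.2 kg/d.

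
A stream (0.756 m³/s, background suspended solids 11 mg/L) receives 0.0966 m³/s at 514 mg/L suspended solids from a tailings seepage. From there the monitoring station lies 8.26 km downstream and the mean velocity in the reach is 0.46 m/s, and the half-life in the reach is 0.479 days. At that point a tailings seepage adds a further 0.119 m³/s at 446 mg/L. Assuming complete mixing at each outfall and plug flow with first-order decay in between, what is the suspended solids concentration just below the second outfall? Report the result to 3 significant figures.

98.8 mg/L

Mass balance: C = (0.7560·11.00 + 0.09660·514.0) / 0.8526 = 57.97/0.8526 = 67.99 mg/L; combined flow 0.8526 m³/s.
Travel time t = 8.26·1000 / 0.46 = 17960 s = 4.988 h.
Half-life 0.479 d → k = ln 2 / 0.479 = 1.447 d⁻¹.
After decay, C = 67.99 × e^(−kt) = 67.99 × 0.7403 = 50.33 mg/L.
Second outfall: C = (0.8526·50.33 + 0.1190·446.0)/0.9716 = 98.79 mg/L.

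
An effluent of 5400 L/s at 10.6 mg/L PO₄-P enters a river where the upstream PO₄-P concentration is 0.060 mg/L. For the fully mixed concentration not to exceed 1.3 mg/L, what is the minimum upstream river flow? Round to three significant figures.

40500 L/s

Set C_mix = 1.3: (Q·0.06000 + 5400·10.60) / (Q + 5400) = 1.3
→ Q = 5400·(10.60 − 1.3)/(1.3 − 0.06000) = 40500 L/s.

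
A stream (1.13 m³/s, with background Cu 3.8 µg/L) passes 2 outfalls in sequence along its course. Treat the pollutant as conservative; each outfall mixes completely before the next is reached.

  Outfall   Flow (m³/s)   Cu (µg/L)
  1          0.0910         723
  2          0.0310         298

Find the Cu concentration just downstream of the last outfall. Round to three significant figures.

63.4 µg/L

Below outfall 1: Q → 1.221 m³/s, C = (1.130·3.800 + 0.09100·723.0)/1.221 = 57.40 µg/L.
Below outfall 2: Q → 1.252 m³/s, C = (1.221·57.40 + 0.03100·298.0)/1.252 = 63.36 µg/L.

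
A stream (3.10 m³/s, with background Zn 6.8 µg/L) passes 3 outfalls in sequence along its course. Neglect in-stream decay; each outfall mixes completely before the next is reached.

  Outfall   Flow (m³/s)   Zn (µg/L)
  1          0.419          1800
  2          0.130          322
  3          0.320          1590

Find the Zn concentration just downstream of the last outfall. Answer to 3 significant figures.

334 µg/L

Outfall 1: combined Q = 3.519 m³/s; C = (3.100·6.800 + 0.4190·1800)/3.519 = 220.3 µg/L.
Outfall 2: combined Q = 3.649 m³/s; C = (3.519·220.3 + 0.1300·322.0)/3.649 = 223.9 µg/L.
Outfall 3: combined Q = 3.969 m³/s; C = (3.649·223.9 + 0.3200·1590)/3.969 = 334.1 µg/L.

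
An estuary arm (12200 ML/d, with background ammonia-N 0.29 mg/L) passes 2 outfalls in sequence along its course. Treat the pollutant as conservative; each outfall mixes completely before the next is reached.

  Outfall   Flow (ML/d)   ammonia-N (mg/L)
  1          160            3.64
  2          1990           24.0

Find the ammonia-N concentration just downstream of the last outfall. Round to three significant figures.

3.62 mg/L

Outfall 1: combined Q = 12360 ML/d; C = (12200·0.2900 + 160.0·3.640)/12360 = 0.3334 mg/L.
Outfall 2: combined Q = 14350 ML/d; C = (12360·0.3334 + 1990·24.00)/14350 = 3.615 mg/L.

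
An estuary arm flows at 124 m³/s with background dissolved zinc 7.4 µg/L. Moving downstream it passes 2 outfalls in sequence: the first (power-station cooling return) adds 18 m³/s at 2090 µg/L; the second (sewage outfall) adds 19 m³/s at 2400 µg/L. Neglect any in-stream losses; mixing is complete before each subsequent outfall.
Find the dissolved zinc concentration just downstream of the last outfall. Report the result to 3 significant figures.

523 µg/L

Below outfall 1: Q → 142.0 m³/s, C = (124.0·7.400 + 18.00·2090)/142.0 = 271.4 µg/L.
Below outfall 2: Q → 161.0 m³/s, C = (142.0·271.4 + 19.00·2400)/161.0 = 522.6 µg/L.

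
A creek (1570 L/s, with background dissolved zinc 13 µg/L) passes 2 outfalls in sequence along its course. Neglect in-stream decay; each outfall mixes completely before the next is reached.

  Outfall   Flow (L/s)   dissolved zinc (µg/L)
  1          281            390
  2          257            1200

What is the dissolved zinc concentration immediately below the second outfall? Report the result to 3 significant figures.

208 µg/L

Below outfall 1: Q → 1851 L/s, C = (1570·13.00 + 281.0·390.0)/1851 = 70.23 µg/L.
Below outfall 2: Q → 2108 L/s, C = (1851·70.23 + 257.0·1200)/2108 = 208.0 µg/L.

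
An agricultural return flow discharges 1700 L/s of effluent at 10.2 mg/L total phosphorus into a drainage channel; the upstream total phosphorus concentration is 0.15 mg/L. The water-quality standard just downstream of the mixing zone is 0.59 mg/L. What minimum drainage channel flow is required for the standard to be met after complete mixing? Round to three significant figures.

37100 L/s

Set C_mix = 0.59: (Q·0.1500 + 1700·10.20) / (Q + 1700) = 0.59
→ Q = 1700·(10.20 − 0.59)/(0.59 − 0.1500) = 37130 L/s.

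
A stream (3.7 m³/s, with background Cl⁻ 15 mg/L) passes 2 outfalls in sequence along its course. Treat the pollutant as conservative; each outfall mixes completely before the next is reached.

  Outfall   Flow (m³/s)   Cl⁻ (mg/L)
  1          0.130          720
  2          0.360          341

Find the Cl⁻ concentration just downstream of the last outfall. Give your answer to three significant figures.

After outfall 1: Q = 3.700 + 0.1300 = 3.830 m³/s; C = (3.700·15.00 + 0.1300·720.0)/3.830 = 38.93 mg/L.
After outfall 2: Q = 3.830 + 0.3600 = 4.190 m³/s; C = (3.830·38.93 + 0.3600·341.0)/4.190 = 64.88 mg/L.

64.9 mg/L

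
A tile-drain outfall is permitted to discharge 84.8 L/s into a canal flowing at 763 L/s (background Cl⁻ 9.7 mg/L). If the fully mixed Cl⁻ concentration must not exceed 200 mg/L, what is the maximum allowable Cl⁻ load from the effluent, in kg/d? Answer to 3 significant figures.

14000 kg/d

Mass balance at the limit: 763.0·9.700 + 84.80·Cₑ = 847.8·200 → Cₑ = 1912 mg/L.
84.80 L/s = 0.08480 m³/s. Load = 0.08480 m³/s × 1912 g/m³ × 86 400 s/d = 14010 kg/d.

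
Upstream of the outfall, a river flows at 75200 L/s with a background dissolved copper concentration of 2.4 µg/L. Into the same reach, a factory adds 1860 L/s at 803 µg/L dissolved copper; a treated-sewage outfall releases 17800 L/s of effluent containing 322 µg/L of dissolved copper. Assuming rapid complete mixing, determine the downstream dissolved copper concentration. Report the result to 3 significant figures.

Mass balance: C = (75200·2.400 + 1860·803.0 + 17800·322.0) / 94860 = 7406000/94860 = 78.07 µg/L.

78.1 µg/L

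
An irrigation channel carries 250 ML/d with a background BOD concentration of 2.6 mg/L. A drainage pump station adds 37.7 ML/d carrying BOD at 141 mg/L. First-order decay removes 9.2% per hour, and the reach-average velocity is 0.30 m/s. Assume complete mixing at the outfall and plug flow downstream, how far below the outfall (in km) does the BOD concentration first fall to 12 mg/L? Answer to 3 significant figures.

6.12 km

Conservation of mass: C = (250.0·2.600 + 37.70·141.0) / 287.7 = 5966/287.7 = 20.74 mg/L.
9.2%/h lost → k = −ln(1 − 0.092) = 0.09651 h⁻¹.
Set 20.74·exp(−k·t) = 12 → t = ln(20.74/12)/k = 20400 s = 5.667 h.
Distance = v·t = 0.30·20400 = 6121 m = 6.121 km.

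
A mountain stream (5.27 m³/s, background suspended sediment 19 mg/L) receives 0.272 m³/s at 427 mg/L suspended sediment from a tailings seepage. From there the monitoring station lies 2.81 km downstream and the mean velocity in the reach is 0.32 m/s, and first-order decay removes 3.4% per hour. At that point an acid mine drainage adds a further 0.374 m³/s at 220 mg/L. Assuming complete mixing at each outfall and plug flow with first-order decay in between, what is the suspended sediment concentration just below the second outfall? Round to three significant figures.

47.5 mg/L

Conservation of mass: C = (5.270·19.00 + 0.2720·427.0) / 5.542 = 216.3/5.542 = 39.02 mg/L; combined flow 5.542 m³/s.
Travel time t = 2.81·1000 / 0.32 = 8781 s = 2.439 h.
3.4%/h lost → k = −ln(1 − 0.034) = 0.03459 h⁻¹.
Applying C = C₀e^(−kt): 39.02 × 0.9191 = 35.87 mg/L.
At the second outfall, C = (5.542·35.87 + 0.3740·220.0) / (5.542 + 0.3740) = 47.51 mg/L.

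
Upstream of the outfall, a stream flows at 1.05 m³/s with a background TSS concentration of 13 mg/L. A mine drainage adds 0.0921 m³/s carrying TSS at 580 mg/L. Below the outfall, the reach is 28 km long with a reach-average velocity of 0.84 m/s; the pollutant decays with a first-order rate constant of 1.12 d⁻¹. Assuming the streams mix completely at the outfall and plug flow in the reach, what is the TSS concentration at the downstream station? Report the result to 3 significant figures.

38.1 mg/L

Conservation of mass: C = (1.050·13.00 + 0.09210·580.0) / 1.142 = 67.07/1.142 = 58.72 mg/L.
Travel time t = 28·1000 / 0.84 = 33330 s = 9.259 h.
Applying C = C₀e^(−kt): 58.72 × 0.6491 = 38.12 mg/L.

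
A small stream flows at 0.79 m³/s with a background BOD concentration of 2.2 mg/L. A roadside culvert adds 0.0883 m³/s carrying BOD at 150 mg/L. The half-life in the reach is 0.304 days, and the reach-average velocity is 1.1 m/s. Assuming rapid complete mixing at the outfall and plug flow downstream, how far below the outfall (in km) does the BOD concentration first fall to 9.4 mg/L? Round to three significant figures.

24.8 km

After mixing, C = (0.7900·2.200 + 0.08830·150.0) / 0.8783 = 14.98/0.8783 = 17.06 mg/L.
Half-life 0.304 d → k = ln 2 / 0.304 = 2.280 d⁻¹.
Set 17.06·exp(−k·t) = 9.4 → t = ln(17.06/9.4)/k = 22580 s = 6.273 h.
Distance = v·t = 1.1·22580 = 24840 m = 24.84 km.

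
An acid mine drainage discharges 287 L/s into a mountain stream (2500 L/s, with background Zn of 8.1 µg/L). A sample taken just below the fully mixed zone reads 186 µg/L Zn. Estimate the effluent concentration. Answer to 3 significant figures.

Mass balance: 2500·8.100 + 287.0·Cₑ = 2787·186.0
→ Cₑ = (2787·186.0 − 2500·8.100) / 287.0 = 1736 µg/L.

1740 µg/L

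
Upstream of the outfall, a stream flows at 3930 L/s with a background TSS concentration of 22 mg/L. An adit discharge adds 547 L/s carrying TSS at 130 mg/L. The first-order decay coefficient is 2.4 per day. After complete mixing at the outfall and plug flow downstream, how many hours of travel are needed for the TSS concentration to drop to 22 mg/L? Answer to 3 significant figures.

4.70 h

After mixing, C = (3930·22.00 + 547.0·130.0) / 4477 = 157600/4477 = 35.20 mg/L.
35.20·exp(−k·t) = 22 → t = ln(35.20/22)/k = 16920 s = 4.699 h.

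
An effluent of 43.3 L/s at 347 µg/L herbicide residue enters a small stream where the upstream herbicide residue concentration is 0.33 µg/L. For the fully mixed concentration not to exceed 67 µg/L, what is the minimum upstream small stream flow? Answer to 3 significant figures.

Set C_mix = 67: (Q·0.3300 + 43.30·347.0) / (Q + 43.30) = 67
→ Q = 43.30·(347.0 − 67)/(67 − 0.3300) = 181.9 L/s.

182 L/s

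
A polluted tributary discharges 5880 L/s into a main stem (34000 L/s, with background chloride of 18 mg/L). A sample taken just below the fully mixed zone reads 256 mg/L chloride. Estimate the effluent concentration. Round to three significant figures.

Mass balance: 34000·18.00 + 5880·Cₑ = 39880·256.0
→ Cₑ = (39880·256.0 − 34000·18.00) / 5880 = 1632 mg/L.

1630 mg/L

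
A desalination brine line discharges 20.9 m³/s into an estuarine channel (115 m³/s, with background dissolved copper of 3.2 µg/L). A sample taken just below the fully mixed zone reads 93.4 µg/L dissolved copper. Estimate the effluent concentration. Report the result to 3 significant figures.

590 µg/L

Mass balance: 115.0·3.200 + 20.90·Cₑ = 135.9·93.40
→ Cₑ = (135.9·93.40 − 115.0·3.200) / 20.90 = 589.7 µg/L.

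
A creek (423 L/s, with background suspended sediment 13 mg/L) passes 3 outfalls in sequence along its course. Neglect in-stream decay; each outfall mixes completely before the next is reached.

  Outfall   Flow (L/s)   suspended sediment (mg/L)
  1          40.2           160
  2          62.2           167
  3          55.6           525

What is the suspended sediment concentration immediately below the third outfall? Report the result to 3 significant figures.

Outfall 1: combined Q = 463.2 L/s; C = (423.0·13.00 + 40.20·160.0)/463.2 = 25.76 mg/L.
Outfall 2: combined Q = 525.4 L/s; C = (463.2·25.76 + 62.20·167.0)/525.4 = 42.48 mg/L.
Outfall 3: combined Q = 581.0 L/s; C = (525.4·42.48 + 55.60·525.0)/581.0 = 88.65 mg/L.

88.7 mg/L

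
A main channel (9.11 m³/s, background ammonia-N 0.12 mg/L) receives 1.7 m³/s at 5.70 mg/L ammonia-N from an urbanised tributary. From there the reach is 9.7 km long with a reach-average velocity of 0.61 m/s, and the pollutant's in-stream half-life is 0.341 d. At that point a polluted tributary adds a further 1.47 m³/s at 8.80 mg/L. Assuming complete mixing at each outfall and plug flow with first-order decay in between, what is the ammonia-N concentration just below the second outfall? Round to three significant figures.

Mixed concentration C = ΣQC/ΣQ = (9.110·0.1200 + 1.700·5.700) / 10.81 = 10.78/10.81 = 0.9975 mg/L; combined flow 10.81 m³/s.
Travel time t = 9.7·1000 / 0.61 = 15900 s = 4.417 h.
Half-life 0.341 d → k = ln 2 / 0.341 = 2.033 d⁻¹.
After decay, C = 0.9975 × e^(−kt) = 0.9975 × 0.6879 = 0.6862 mg/L.
At the second outfall, C = (10.81·0.6862 + 1.470·8.800) / (10.81 + 1.470) = 1.657 mg/L.

1.66 mg/L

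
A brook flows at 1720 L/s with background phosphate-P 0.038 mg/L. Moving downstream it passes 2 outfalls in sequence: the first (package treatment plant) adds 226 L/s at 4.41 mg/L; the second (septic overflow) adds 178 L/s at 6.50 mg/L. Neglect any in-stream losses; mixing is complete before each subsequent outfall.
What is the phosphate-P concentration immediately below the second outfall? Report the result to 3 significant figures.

After outfall 1: Q = 1720 + 226.0 = 1946 L/s; C = (1720·0.03800 + 226.0·4.410)/1946 = 0.5457 mg/L.
After outfall 2: Q = 1946 + 178.0 = 2124 L/s; C = (1946·0.5457 + 178.0·6.500)/2124 = 1.045 mg/L.

1.04 mg/L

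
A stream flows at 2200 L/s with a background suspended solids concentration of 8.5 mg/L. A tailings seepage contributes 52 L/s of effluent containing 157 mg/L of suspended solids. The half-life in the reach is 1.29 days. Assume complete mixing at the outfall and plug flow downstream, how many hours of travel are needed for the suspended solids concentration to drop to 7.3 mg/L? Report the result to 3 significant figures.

21.9 h

Mass balance: C = (2200·8.500 + 52.00·157.0) / 2252 = 26860/2252 = 11.93 mg/L.
Half-life 1.29 d → k = ln 2 / 1.29 = 0.5373 d⁻¹.
11.93·exp(−k·t) = 7.3 → t = ln(11.93/7.3)/k = 78970 s = 21.94 h.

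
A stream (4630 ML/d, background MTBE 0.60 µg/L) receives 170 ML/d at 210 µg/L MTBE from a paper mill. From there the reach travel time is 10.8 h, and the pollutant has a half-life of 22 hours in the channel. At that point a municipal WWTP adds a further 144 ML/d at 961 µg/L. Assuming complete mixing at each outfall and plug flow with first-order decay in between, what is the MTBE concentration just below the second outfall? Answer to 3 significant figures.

33.5 µg/L

Mass balance: C = (4630·0.6000 + 170.0·210.0) / 4800 = 38480/4800 = 8.016 µg/L; combined flow 4800 ML/d.
Half-life 22 h → k = ln 2 / 22 = 0.03151 h⁻¹ = 0.7562 d⁻¹.
Decay over the reach: 8.016·exp(−kt) = 8.016·0.7116 = 5.704 µg/L.
Second outfall: C = (4800·5.704 + 144.0·961.0)/4944 = 33.53 µg/L.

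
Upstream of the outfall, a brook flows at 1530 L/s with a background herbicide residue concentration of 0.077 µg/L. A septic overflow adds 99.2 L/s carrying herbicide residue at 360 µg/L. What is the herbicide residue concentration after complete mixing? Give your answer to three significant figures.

After mixing, C = (1530·0.07700 + 99.20·360.0) / 1629 = 35830/1629 = 21.99 µg/L.

22.0 µg/L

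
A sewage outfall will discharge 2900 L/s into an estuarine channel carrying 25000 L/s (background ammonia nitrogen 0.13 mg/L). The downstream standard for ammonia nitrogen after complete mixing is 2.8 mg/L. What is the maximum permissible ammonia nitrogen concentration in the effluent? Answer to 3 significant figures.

25.8 mg/L

At the limit, (Qr·Cr + Qe·Cₑ)/(Qr + Qe) = 2.8:
Cₑ = (27900·2.8 − 25000·0.1300) / 2900 = 25.82 mg/L.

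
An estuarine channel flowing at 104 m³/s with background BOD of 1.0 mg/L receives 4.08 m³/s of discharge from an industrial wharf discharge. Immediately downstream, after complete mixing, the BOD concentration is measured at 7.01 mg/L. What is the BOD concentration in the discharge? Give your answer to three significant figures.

160 mg/L

Mass balance: 104.0·1.000 + 4.080·Cₑ = 108.1·7.010
→ Cₑ = (108.1·7.010 − 104.0·1.000) / 4.080 = 160.2 mg/L.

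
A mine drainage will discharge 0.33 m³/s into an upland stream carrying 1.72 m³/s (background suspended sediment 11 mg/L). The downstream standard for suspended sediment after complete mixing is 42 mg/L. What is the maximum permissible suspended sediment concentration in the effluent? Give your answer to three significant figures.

204 mg/L

At the limit, (Qr·Cr + Qe·Cₑ)/(Qr + Qe) = 42:
Cₑ = (2.050·42 − 1.720·11.00) / 0.3300 = 203.6 mg/L.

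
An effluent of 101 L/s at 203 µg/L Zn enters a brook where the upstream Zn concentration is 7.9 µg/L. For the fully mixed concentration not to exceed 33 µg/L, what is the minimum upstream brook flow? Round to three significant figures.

Set C_mix = 33: (Q·7.900 + 101.0·203.0) / (Q + 101.0) = 33
→ Q = 101.0·(203.0 − 33)/(33 − 7.900) = 684.1 L/s.

684 L/s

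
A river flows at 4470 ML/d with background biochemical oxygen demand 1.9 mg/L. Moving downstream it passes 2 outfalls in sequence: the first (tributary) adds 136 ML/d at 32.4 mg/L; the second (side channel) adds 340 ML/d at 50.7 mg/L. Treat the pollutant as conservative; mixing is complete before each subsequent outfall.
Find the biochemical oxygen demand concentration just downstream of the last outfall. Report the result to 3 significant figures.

6.09 mg/L

After outfall 1: Q = 4470 + 136.0 = 4606 ML/d; C = (4470·1.900 + 136.0·32.40)/4606 = 2.801 mg/L.
After outfall 2: Q = 4606 + 340.0 = 4946 ML/d; C = (4606·2.801 + 340.0·50.70)/4946 = 6.093 mg/L.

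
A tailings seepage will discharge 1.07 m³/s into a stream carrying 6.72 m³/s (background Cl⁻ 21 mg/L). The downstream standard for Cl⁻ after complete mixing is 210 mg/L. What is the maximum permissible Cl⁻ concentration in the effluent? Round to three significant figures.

1400 mg/L

At the limit, (Qr·Cr + Qe·Cₑ)/(Qr + Qe) = 210:
Cₑ = (7.790·210 − 6.720·21.00) / 1.070 = 1397 mg/L.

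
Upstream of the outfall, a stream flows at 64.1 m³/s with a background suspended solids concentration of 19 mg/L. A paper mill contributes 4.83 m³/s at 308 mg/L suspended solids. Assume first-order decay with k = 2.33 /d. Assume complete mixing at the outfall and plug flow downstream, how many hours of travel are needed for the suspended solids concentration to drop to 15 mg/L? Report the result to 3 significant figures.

9.91 h

Mixed concentration C = ΣQC/ΣQ = (64.10·19.00 + 4.830·308.0) / 68.93 = 2706/68.93 = 39.25 mg/L.
39.25·exp(−k·t) = 15 → t = ln(39.25/15)/k = 35670 s = 9.908 h.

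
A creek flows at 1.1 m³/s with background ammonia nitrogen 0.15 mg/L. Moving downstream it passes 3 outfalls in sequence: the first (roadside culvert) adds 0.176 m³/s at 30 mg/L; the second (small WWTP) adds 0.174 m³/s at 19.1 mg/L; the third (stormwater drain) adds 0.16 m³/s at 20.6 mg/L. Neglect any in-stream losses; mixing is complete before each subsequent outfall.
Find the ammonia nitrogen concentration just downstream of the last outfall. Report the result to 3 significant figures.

Below outfall 1: Q → 1.276 m³/s, C = (1.100·0.1500 + 0.1760·30.00)/1.276 = 4.267 mg/L.
Below outfall 2: Q → 1.450 m³/s, C = (1.276·4.267 + 0.1740·19.10)/1.450 = 6.047 mg/L.
Below outfall 3: Q → 1.610 m³/s, C = (1.450·6.047 + 0.1600·20.60)/1.610 = 7.493 mg/L.

7.49 mg/L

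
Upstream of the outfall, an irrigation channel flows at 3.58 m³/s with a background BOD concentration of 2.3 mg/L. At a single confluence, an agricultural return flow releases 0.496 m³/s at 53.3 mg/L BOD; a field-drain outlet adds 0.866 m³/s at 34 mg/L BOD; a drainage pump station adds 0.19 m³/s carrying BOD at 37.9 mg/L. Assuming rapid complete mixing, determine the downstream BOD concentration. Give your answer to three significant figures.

After mixing, C = (3.580·2.300 + 0.4960·53.30 + 0.8660·34.00 + 0.1900·37.90) / 5.132 = 71.32/5.132 = 13.90 mg/L.

13.9 mg/L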